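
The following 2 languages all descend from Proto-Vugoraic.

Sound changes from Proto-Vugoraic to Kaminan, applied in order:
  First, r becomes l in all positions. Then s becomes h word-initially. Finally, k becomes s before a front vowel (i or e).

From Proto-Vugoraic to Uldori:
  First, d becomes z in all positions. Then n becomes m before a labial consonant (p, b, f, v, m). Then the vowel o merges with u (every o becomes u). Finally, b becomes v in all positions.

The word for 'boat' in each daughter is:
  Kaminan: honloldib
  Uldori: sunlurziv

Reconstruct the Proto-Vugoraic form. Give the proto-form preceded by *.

*sonlordib

Position 2: Kaminan has o, Uldori has u. Kaminan preserves o here (none of its changes turn any other segment into o), so the proto-segment is *o.
Position 5: Kaminan has o, Uldori has u. Kaminan preserves o here (none of its changes turn any other segment into o), so the proto-segment is *o.
This points to *sonlordib. Verify forward in each daughter:
Kaminan: start from *sonlordib.
  rule 1 (unconditioned shift): sonlordib → sonloldib
  rule 2 (debuccalisation): sonloldib → honloldib
  rule 3: no change — honloldib
  ⇒ Kaminan honloldib
Uldori: *sonlordib > sonlorzib > sunlurzib > sunlurziv  (by unconditioned shift, vowel merger, unconditioned shift)
Only *sonlordib yields all of Kaminan honloldib, Uldori sunlurziv.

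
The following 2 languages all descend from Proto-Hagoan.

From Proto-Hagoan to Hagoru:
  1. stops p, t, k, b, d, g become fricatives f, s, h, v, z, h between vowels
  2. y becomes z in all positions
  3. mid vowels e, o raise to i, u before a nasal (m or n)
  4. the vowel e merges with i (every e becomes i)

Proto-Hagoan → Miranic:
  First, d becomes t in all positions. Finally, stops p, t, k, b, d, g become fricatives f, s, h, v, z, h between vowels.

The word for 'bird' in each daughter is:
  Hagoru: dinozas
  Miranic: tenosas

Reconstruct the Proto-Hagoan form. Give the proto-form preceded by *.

Position 2: Hagoru has i, Miranic has e. Miranic preserves e here (none of its changes turn any other segment into e), so the proto-segment is *e.
Position 5: Hagoru has z, Miranic has s. Taking the neighbouring segments as reconstructed: Hagoru z could go back to *d or *z or *y; Miranic s could go back to *t or *d or *s — the one source consistent with every daughter is *d.
Position 1: Hagoru has d, Miranic has t. Hagoru preserves d here (none of its changes turn any other segment into d), so the proto-segment is *d.
The remaining positions agree across the daughters. Check the candidate against every language:
Hagoru: *denodas > denozas > dinozas  (by intervocalic lenition, pre-nasal raising)
Miranic: start from *denodas.
  rule 1 (unconditioned shift): denodas → tenotas
  rule 2 (intervocalic lenition): tenotas → tenosas
  ⇒ Miranic tenosas
Only *denodas yields all of Hagoru dinozas, Miranic tenosas.

*denodas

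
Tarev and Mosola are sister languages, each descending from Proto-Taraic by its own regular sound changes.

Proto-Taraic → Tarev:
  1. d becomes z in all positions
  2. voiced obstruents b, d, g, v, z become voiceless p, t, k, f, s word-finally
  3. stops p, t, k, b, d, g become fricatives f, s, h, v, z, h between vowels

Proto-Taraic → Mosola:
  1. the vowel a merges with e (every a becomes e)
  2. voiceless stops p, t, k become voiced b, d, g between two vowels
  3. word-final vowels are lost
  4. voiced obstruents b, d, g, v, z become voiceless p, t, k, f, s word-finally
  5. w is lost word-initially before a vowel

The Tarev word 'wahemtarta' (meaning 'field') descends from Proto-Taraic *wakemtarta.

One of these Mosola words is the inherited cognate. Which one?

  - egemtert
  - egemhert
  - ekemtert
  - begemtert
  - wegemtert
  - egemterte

egemtert

Mosola: start from *wakemtarta.
  rule 1 (vowel merger): wakemtarta → wekemterte
  rule 2 (intervocalic voicing): wekemterte → wegemterte
  rule 3 (apocope): wegemterte → wegemtert
  rule 4: no change — wegemtert
  rule 5 (glide loss): wegemtert → egemtert
  ⇒ Mosola egemtert
Among the options, 'egemtert' alone shows every Mosola change applied in order.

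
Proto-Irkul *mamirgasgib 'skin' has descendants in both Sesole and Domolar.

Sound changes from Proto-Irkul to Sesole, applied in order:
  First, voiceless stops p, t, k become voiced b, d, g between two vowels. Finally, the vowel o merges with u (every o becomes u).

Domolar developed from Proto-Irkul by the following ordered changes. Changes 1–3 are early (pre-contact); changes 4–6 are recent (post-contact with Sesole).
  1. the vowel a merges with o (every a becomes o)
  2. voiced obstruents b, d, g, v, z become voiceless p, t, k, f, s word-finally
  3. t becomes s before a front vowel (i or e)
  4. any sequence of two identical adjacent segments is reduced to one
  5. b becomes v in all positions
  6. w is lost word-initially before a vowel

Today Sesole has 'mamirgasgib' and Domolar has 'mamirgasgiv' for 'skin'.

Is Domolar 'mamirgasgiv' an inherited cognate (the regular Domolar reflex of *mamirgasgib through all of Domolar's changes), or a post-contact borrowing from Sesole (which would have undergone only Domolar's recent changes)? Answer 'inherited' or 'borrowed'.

If inherited, *mamirgasgib would pass through all of Domolar's changes:
Domolar: *mamirgasgib
  mamirgasgib → momirgosgib   [vowel merger]
  momirgosgib → momirgosgip   [final devoicing]
  momirgosgip (rule 3 does not apply)
  momirgosgip (rule 4 does not apply)
  momirgosgip (rule 5 does not apply)
  momirgosgip (rule 6 does not apply)
  giving Domolar momirgosgip.
If borrowed from Sesole 'mamirgasgib' after the early changes, it would undergo only the recent ones:
  rule 4 (degemination): no change (mamirgasgib)
  rule 5 (unconditioned shift): mamirgasgib → mamirgasgiv
  rule 6 (glide loss): no change (mamirgasgiv)
  ⇒ as a loan: mamirgasgiv
Domolar 'mamirgasgiv' matches the loan outcome 'mamirgasgiv', not the inherited 'momirgosgip' — it skipped the early Domolar changes, so it was borrowed from Sesole.

borrowed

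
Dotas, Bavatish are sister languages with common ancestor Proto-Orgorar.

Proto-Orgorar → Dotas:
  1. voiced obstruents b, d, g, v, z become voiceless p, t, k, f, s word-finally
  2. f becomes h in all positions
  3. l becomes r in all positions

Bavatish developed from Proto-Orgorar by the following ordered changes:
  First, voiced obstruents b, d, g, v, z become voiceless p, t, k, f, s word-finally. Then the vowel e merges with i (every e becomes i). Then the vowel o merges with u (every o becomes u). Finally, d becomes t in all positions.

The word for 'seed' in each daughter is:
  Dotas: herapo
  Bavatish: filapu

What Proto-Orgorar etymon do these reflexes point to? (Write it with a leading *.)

Position 1: Dotas has h, Bavatish has f. Taking the neighbouring segments as reconstructed: Dotas h could go back to *f or *h; Bavatish f can only go back to *f — the one source consistent with every daughter is *f.
Position 2: Dotas has e, Bavatish has i. Dotas preserves e here (none of its changes turn any other segment into e), so the proto-segment is *e.
Verify the candidate proto-form against each daughter:
Dotas: *felapo
  felapo (rule 1 does not apply)
  felapo → helapo   [unconditioned shift]
  helapo → herapo   [unconditioned shift]
  giving Dotas herapo.
Bavatish: *felapo
  felapo (rule 1 does not apply)
  felapo → filapo   [vowel merger]
  filapo → filapu   [vowel merger]
  filapu (rule 4 does not apply)
  giving Bavatish filapu.
Only *felapo yields all of Dotas herapo, Bavatish filapu.

*felapo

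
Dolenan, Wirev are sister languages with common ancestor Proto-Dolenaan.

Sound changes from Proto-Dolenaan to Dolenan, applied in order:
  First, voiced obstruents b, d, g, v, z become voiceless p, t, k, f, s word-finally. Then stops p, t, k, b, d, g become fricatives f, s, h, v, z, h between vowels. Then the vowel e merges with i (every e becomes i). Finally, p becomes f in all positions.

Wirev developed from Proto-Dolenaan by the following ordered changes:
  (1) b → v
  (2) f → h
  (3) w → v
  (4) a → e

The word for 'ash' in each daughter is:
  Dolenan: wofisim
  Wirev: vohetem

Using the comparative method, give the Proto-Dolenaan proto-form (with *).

*wofetem

Position 3: Dolenan has f, Wirev has h. Taking the neighbouring segments as reconstructed: Dolenan f could go back to *p or *f; Wirev h could go back to *f or *h — the one source consistent with every daughter is *f.
Position 1: Dolenan has w, Wirev has v. Dolenan preserves w here (none of its changes turn any other segment into w), so the proto-segment is *w.
Continuing position by position gives *wofetem; check it forward:
Dolenan: start from *wofetem.
  rule 1: no change — wofetem
  rule 2 (intervocalic lenition): wofetem → wofesem
  rule 3 (vowel merger): wofesem → wofisim
  rule 4: no change — wofisim
  ⇒ Dolenan wofisim
Wirev: *wofetem > wohetem > vohetem  (by unconditioned shift, unconditioned shift)
*wofetem is the unique common source.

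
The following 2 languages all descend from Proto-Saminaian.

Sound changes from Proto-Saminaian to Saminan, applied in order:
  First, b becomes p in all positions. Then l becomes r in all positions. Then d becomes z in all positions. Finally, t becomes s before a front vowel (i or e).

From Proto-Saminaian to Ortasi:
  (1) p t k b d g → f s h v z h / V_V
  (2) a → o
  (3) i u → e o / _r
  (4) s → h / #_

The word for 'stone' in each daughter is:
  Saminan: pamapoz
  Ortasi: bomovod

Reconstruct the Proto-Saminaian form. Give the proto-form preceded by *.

Position 4: Saminan has a, Ortasi has o. Saminan preserves a here (none of its changes turn any other segment into a), so the proto-segment is *a.
Position 7: Saminan has z, Ortasi has d. Ortasi preserves d here (none of its changes turn any other segment into d), so the proto-segment is *d.
Verify the candidate proto-form against each daughter:
Saminan: start from *bamabod.
  rule 1 (unconditioned shift): bamabod → pamapod
  rule 2: no change — pamapod
  rule 3 (unconditioned shift): pamapod → pamapoz
  rule 4: no change — pamapoz
  ⇒ Saminan pamapoz
Ortasi: *bamabod
  bamabod → bamavod   [intervocalic lenition]
  bamavod → bomovod   [vowel merger]
  bomovod (rule 3 does not apply)
  bomovod (rule 4 does not apply)
  giving Ortasi bomovod.
*bamabod is the unique common source.

*bamabod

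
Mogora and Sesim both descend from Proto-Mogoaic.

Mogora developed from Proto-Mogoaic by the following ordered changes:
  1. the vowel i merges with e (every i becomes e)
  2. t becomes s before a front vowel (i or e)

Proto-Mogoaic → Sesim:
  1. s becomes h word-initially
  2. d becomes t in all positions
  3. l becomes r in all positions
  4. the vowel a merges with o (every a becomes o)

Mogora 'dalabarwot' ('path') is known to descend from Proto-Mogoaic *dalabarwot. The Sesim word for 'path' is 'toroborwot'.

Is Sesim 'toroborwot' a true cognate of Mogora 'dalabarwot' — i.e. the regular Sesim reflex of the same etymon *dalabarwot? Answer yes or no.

yes

Derive the expected Sesim reflex of *dalabarwot:
Sesim: *dalabarwot
  dalabarwot (rule 1 does not apply)
  dalabarwot → talabarwot   [unconditioned shift]
  talabarwot → tarabarwot   [unconditioned shift]
  tarabarwot → toroborwot   [vowel merger]
  giving Sesim toroborwot.
Sesim 'toroborwot' matches the regular reflex exactly, so the pair is cognate.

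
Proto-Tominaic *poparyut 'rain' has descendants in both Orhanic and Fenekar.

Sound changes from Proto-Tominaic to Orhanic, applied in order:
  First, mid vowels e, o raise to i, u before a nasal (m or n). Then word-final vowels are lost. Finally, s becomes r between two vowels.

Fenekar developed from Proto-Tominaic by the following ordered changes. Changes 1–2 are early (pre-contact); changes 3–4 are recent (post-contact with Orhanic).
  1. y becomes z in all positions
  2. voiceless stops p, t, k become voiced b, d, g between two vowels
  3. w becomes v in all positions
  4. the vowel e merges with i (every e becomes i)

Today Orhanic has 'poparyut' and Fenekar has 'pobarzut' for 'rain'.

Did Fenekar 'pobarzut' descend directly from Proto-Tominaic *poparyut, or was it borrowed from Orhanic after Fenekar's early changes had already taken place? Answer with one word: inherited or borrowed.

inherited

If inherited, *poparyut would pass through all of Fenekar's changes:
Fenekar: start from *poparyut.
  rule 1 (unconditioned shift): poparyut → poparzut
  rule 2 (intervocalic voicing): poparzut → pobarzut
  rule 3: no change — pobarzut
  rule 4: no change — pobarzut
  ⇒ Fenekar pobarzut
If borrowed from Orhanic 'poparyut' after the early changes, it would undergo only the recent ones:
  rule 3 (unconditioned shift): no change (poparyut)
  rule 4 (vowel merger): no change (poparyut)
  ⇒ as a loan: poparyut
Fenekar 'pobarzut' matches the inherited outcome exactly, so it is an inherited cognate, not a loan.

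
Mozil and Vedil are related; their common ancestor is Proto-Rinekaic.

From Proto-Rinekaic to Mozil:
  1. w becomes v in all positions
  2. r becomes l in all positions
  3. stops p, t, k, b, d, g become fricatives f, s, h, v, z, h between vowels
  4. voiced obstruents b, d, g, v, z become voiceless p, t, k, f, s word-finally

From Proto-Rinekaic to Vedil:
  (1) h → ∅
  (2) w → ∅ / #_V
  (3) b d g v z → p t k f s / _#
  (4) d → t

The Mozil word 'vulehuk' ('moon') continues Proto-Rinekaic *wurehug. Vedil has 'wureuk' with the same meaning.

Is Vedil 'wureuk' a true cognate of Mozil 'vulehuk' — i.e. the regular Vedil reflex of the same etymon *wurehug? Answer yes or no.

Derive the expected Vedil reflex of *wurehug:
Vedil: *wurehug > wureug > ureug > ureuk  (by h-loss, glide loss, final devoicing)
The regular Vedil reflex would be 'ureuk', but the attested form is 'wureuk'. The correspondence is irregular, so they are not cognates (the Vedil form has a different source).

no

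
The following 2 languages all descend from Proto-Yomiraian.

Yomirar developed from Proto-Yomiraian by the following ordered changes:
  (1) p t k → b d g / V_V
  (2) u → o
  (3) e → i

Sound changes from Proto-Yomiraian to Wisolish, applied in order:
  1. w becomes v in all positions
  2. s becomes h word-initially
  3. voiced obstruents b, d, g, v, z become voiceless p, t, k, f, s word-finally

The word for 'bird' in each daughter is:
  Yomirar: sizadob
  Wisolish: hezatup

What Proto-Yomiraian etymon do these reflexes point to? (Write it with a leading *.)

Position 6: Yomirar has o, Wisolish has u. Wisolish preserves u here (none of its changes turn any other segment into u), so the proto-segment is *u.
Position 7: Yomirar has b, Wisolish has p. Taking the neighbouring segments as reconstructed: Yomirar b can only go back to *b; Wisolish p could go back to *p or *b — the one source consistent with every daughter is *b.
Continuing position by position gives *sezatub; check it forward:
Yomirar: start from *sezatub.
  rule 1 (intervocalic voicing): sezatub → sezadub
  rule 2 (vowel merger): sezadub → sezadob
  rule 3 (vowel merger): sezadob → sizadob
  ⇒ Yomirar sizadob
Wisolish: *sezatub
  sezatub (rule 1 does not apply)
  sezatub → hezatub   [debuccalisation]
  hezatub → hezatup   [final devoicing]
  giving Wisolish hezatup.
*sezatub is the unique common source.

*sezatub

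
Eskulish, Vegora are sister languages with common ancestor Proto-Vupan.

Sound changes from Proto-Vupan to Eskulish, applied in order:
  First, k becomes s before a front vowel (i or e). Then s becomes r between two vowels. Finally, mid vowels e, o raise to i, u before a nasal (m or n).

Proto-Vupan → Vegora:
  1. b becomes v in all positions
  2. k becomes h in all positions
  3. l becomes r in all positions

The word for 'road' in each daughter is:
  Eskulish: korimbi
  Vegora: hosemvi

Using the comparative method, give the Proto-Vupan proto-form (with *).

Position 4: Eskulish has i, Vegora has e. Vegora preserves e here (none of its changes turn any other segment into e), so the proto-segment is *e.
Position 1: Eskulish has k, Vegora has h. Eskulish preserves k here (none of its changes turn any other segment into k), so the proto-segment is *k.
Verify the candidate proto-form against each daughter:
Eskulish: *kosembi > korembi > korimbi  (by rhotacism, pre-nasal raising)
Vegora: *kosembi
  kosembi → kosemvi   [unconditioned shift]
  kosemvi → hosemvi   [unconditioned shift]
  hosemvi (rule 3 does not apply)
  giving Vegora hosemvi.
Only *kosembi yields all of Eskulish korimbi, Vegora hosemvi.

*kosembi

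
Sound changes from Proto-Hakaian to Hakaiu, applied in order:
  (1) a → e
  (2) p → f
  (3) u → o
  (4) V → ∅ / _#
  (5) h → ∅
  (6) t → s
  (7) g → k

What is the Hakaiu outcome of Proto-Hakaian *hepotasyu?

Hakaiu: *hepotasyu
  hepotasyu → hepotesyu   [vowel merger]
  hepotesyu → hefotesyu   [unconditioned shift]
  hefotesyu → hefotesyo   [vowel merger]
  hefotesyo → hefotesy   [apocope]
  hefotesy → efotesy   [h-loss]
  efotesy → efosesy   [unconditioned shift]
  efosesy (rule 7 does not apply)
  giving Hakaiu efosesy.

efosesy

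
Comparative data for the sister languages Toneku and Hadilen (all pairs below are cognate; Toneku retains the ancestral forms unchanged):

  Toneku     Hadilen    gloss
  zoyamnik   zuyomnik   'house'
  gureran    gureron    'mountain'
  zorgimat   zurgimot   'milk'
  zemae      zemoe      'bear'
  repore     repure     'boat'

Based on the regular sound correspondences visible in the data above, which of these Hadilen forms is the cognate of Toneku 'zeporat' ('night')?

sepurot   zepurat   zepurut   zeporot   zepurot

zepurot

zorgimat ~ zurgimot, repore ~ repure — Toneku o corresponds to Hadilen u after a consonant, before r.
zorgimat ~ zurgimot — Toneku a corresponds to Hadilen o after a consonant, before a consonant other than r, m, n, p, b, f, v.
Applying these to Toneku 'zeporat':
  zeporat → zepurat   (o→u after a consonant, before r)
  zepurat → zepurot   (a→o after a consonant, before a consonant other than r, m, n, p, b, f, v)
So the Hadilen cognate is 'zepurot'.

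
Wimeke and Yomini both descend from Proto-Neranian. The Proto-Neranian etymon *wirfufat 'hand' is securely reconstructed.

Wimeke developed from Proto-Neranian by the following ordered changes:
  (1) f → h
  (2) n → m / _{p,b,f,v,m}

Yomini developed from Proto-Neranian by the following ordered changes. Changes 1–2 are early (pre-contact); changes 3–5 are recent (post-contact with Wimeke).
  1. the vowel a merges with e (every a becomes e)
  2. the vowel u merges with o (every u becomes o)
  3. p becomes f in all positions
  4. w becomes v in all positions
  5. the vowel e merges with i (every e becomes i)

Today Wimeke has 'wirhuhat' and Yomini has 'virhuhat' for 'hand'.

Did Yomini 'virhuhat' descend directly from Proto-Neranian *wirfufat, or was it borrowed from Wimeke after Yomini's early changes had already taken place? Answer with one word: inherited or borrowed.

If inherited, *wirfufat would pass through all of Yomini's changes:
Yomini: *wirfufat
  wirfufat → wirfufet   [vowel merger]
  wirfufet → wirfofet   [vowel merger]
  wirfofet (rule 3 does not apply)
  wirfofet → virfofet   [unconditioned shift]
  virfofet → virfofit   [vowel merger]
  giving Yomini virfofit.
If borrowed from Wimeke 'wirhuhat' after the early changes, it would undergo only the recent ones:
  rule 3 (unconditioned shift): no change (wirhuhat)
  rule 4 (unconditioned shift): wirhuhat → virhuhat
  rule 5 (vowel merger): no change (virhuhat)
  ⇒ as a loan: virhuhat
Yomini 'virhuhat' matches the loan outcome 'virhuhat', not the inherited 'virfofit' — it skipped the early Yomini changes, so it was borrowed from Wimeke.

borrowed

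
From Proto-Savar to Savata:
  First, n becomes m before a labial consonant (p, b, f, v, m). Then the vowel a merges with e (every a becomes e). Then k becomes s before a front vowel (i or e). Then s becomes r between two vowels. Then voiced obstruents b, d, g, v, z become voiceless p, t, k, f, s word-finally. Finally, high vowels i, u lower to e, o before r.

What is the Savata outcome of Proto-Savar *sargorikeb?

Savata: start from *sargorikeb.
  rule 1: no change — sargorikeb
  rule 2 (vowel merger): sargorikeb → sergorikeb
  rule 3 (palatalisation): sergorikeb → sergoriseb
  rule 4 (rhotacism): sergoriseb → sergorireb
  rule 5 (final devoicing): sergorireb → sergorirep
  rule 6 (pre-rhotic lowering): sergorirep → sergorerep
  ⇒ Savata sergorerep

sergorerep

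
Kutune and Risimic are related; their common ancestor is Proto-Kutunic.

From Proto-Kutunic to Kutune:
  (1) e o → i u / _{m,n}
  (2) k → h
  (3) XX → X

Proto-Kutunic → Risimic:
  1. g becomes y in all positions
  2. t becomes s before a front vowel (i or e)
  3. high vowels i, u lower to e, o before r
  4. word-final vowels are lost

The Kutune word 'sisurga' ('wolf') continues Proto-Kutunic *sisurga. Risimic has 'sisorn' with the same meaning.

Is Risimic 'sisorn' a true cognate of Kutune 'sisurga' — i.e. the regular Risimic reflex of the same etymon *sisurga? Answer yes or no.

no

Derive the expected Risimic reflex of *sisurga:
Risimic: *sisurga > sisurya > sisorya > sisory  (by unconditioned shift, pre-rhotic lowering, apocope)
The regular Risimic reflex would be 'sisory', but the attested form is 'sisorn'. The correspondence is irregular, so they are not cognates (the Risimic form has a different source).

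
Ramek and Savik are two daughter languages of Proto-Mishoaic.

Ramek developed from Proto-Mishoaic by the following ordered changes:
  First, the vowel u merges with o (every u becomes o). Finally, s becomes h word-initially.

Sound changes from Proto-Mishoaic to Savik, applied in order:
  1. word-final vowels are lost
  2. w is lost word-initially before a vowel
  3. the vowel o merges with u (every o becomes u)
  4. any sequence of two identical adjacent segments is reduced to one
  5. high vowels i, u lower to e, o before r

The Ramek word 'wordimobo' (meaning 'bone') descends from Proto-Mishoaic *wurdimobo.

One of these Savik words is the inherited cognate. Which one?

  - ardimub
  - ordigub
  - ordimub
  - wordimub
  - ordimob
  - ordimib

ordimub

Savik: *wurdimobo > wurdimob > urdimob > urdimub > ordimub  (by apocope, glide loss, vowel merger, pre-rhotic lowering)
Only 'ordimub' matches the regular Savik development of *wurdimobo.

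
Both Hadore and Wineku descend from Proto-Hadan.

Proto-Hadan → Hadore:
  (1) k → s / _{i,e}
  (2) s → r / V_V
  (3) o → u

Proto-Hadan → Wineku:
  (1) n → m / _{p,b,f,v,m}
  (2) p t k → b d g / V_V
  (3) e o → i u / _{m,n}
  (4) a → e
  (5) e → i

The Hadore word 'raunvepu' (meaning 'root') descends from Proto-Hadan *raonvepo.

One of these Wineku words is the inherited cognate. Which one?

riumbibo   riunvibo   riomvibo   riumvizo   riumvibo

Wineku: *raonvepo > raomvepo > raomvebo > raumvebo > reumvebo > riumvibo  (by nasal place assimilation, intervocalic voicing, pre-nasal raising, vowel merger, vowel merger)
The other candidates each miss or misapply at least one Wineku change.

riumvibo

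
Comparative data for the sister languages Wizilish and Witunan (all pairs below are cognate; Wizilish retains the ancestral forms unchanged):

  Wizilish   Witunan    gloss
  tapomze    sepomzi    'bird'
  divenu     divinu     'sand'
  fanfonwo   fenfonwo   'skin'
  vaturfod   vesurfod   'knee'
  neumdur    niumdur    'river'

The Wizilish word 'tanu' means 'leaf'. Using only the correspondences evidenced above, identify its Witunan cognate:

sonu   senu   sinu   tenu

senu

tapomze ~ sepomzi — Wizilish t corresponds to Witunan s word-initially before a back vowel.
fanfonwo ~ fenfonwo — Wizilish a corresponds to Witunan e after a consonant, before a nasal.
Applying these to Wizilish 'tanu':
  tanu → sanu   (t→s word-initially before a back vowel)
  sanu → senu   (a→e after a consonant, before a nasal)
So the Witunan cognate is 'senu'.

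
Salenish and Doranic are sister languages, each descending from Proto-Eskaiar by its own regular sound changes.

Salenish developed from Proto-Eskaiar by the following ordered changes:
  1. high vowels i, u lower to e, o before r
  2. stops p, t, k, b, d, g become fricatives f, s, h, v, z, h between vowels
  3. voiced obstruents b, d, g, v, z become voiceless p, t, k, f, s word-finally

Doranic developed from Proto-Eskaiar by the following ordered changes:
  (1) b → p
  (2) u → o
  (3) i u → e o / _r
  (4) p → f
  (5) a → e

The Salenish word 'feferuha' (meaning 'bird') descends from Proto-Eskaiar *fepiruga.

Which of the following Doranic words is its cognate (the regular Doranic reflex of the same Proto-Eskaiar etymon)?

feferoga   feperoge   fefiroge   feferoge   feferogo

Doranic: start from *fepiruga.
  rule 1: no change — fepiruga
  rule 2 (vowel merger): fepiruga → fepiroga
  rule 3 (pre-rhotic lowering): fepiroga → feperoga
  rule 4 (unconditioned shift): feperoga → feferoga
  rule 5 (vowel merger): feferoga → feferoge
  ⇒ Doranic feferoge
The other candidates each miss or misapply at least one Doranic change.

feferoge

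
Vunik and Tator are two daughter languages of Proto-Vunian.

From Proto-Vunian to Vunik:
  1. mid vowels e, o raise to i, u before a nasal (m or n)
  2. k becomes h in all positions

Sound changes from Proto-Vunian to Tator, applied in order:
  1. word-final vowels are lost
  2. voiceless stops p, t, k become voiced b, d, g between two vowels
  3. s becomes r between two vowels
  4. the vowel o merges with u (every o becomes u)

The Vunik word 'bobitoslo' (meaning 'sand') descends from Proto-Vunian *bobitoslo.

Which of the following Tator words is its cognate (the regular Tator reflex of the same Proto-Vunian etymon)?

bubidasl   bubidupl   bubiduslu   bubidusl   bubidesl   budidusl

bubidusl

Tator: *bobitoslo
  bobitoslo → bobitosl   [apocope]
  bobitosl → bobidosl   [intervocalic voicing]
  bobidosl (rule 3 does not apply)
  bobidosl → bubidusl   [vowel merger]
  giving Tator bubidusl.
Only 'bubidusl' matches the regular Tator development of *bobitoslo.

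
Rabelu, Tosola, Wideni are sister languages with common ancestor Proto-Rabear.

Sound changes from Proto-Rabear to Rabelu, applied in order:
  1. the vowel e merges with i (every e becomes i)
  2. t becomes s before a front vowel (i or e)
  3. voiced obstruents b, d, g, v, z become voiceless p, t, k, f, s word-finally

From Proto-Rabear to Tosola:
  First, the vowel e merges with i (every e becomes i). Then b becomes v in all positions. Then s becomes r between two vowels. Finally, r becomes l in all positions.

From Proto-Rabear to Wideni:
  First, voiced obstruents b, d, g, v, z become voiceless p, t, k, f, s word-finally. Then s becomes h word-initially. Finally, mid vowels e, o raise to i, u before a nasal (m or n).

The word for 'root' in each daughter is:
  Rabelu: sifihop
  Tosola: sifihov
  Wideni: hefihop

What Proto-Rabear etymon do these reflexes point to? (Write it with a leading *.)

*sefihob

Position 1: Rabelu has s, Tosola has s, Wideni has h. Tosola preserves s here (none of its changes turn any other segment into s), so the proto-segment is *s.
Position 7: Rabelu has p, Tosola has v, Wideni has p. Taking the neighbouring segments as reconstructed: Rabelu p could go back to *p or *b; Tosola v could go back to *b or *v; Wideni p could go back to *p or *b — the one source consistent with every daughter is *b.
Continuing position by position gives *sefihob; check it forward:
Rabelu: start from *sefihob.
  rule 1 (vowel merger): sefihob → sifihob
  rule 2: no change — sifihob
  rule 3 (final devoicing): sifihob → sifihop
  ⇒ Rabelu sifihop
Tosola: *sefihob > sifihob > sifihov  (by vowel merger, unconditioned shift)
Wideni: start from *sefihob.
  rule 1 (final devoicing): sefihob → sefihop
  rule 2 (debuccalisation): sefihop → hefihop
  rule 3: no change — hefihop
  ⇒ Wideni hefihop
Only *sefihob yields all of Rabelu sifihop, Tosola sifihov, Wideni hefihop.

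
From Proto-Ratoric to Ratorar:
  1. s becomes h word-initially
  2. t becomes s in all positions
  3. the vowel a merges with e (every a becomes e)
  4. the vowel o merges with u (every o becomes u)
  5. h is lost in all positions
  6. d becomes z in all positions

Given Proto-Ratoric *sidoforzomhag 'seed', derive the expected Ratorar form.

izufurzumeg

Ratorar: *sidoforzomhag
  sidoforzomhag → hidoforzomhag   [debuccalisation]
  hidoforzomhag (rule 2 does not apply)
  hidoforzomhag → hidoforzomheg   [vowel merger]
  hidoforzomheg → hidufurzumheg   [vowel merger]
  hidufurzumheg → idufurzumeg   [h-loss]
  idufurzumeg → izufurzumeg   [unconditioned shift]
  giving Ratorar izufurzumeg.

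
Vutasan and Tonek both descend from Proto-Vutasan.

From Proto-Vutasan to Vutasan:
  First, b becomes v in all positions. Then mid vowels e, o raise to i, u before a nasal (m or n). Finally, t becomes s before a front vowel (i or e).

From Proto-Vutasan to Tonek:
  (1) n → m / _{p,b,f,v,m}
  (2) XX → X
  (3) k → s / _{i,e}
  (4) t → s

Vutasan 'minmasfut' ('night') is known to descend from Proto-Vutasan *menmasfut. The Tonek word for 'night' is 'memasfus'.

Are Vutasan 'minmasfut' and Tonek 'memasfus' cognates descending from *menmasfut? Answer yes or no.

yes

Derive the expected Tonek reflex of *menmasfut:
Tonek: *menmasfut > memmasfut > memasfut > memasfus  (by nasal place assimilation, degemination, unconditioned shift)
Tonek 'memasfus' matches the regular reflex exactly, so the pair is cognate.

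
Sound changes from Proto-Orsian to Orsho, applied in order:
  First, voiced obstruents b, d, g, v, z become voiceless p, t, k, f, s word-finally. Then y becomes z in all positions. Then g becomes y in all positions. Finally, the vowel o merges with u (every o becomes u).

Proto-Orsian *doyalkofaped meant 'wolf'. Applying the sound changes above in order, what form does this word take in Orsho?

Orsho: start from *doyalkofaped.
  rule 1 (final devoicing): doyalkofaped → doyalkofapet
  rule 2 (unconditioned shift): doyalkofapet → dozalkofapet
  rule 3: no change — dozalkofapet
  rule 4 (vowel merger): dozalkofapet → duzalkufapet
  ⇒ Orsho duzalkufapet

duzalkufapet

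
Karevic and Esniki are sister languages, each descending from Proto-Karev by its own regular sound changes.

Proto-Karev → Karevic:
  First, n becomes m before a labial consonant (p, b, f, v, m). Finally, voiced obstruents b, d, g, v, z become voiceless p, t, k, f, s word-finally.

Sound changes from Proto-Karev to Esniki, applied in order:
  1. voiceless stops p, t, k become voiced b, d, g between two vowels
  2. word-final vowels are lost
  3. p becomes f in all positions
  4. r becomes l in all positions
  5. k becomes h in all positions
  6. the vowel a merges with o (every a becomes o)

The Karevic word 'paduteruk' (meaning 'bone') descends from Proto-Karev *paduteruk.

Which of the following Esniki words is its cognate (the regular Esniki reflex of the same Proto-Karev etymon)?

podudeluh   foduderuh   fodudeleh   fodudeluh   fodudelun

Esniki: start from *paduteruk.
  rule 1 (intervocalic voicing): paduteruk → paduderuk
  rule 2: no change — paduderuk
  rule 3 (unconditioned shift): paduderuk → faduderuk
  rule 4 (unconditioned shift): faduderuk → fadudeluk
  rule 5 (unconditioned shift): fadudeluk → fadudeluh
  rule 6 (vowel merger): fadudeluh → fodudeluh
  ⇒ Esniki fodudeluh
Only 'fodudeluh' matches the regular Esniki development of *paduteruk.

fodudeluh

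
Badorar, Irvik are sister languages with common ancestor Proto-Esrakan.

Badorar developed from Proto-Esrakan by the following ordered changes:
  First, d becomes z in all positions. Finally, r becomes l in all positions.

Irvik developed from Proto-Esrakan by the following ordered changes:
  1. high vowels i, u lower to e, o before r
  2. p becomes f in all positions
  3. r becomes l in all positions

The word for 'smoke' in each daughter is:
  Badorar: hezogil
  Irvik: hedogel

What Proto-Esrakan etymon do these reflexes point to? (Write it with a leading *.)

*hedogir

Position 3: Badorar has z, Irvik has d. Irvik preserves d here (none of its changes turn any other segment into d), so the proto-segment is *d.
Position 6: Badorar has i, Irvik has e. Badorar preserves i here (none of its changes turn any other segment into i), so the proto-segment is *i.
This points to *hedogir. Verify forward in each daughter:
Badorar: start from *hedogir.
  rule 1 (unconditioned shift): hedogir → hezogir
  rule 2 (unconditioned shift): hezogir → hezogil
  ⇒ Badorar hezogil
Irvik: start from *hedogir.
  rule 1 (pre-rhotic lowering): hedogir → hedoger
  rule 2: no change — hedoger
  rule 3 (unconditioned shift): hedoger → hedogel
  ⇒ Irvik hedogel
No other proto-form is consistent with every reflex, so the reconstruction is *hedogir.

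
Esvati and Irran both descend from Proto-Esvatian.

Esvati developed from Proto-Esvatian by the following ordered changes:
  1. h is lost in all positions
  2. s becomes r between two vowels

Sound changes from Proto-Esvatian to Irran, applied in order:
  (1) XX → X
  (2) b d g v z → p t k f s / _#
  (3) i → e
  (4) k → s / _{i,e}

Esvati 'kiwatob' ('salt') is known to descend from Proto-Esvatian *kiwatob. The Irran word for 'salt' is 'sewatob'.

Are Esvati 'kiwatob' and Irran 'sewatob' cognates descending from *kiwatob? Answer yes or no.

Derive the expected Irran reflex of *kiwatob:
Irran: *kiwatob > kiwatop > kewatop > sewatop  (by final devoicing, vowel merger, palatalisation)
The regular Irran reflex would be 'sewatop', but the attested form is 'sewatob'. The correspondence is irregular, so they are not cognates (the Irran form has a different source).

no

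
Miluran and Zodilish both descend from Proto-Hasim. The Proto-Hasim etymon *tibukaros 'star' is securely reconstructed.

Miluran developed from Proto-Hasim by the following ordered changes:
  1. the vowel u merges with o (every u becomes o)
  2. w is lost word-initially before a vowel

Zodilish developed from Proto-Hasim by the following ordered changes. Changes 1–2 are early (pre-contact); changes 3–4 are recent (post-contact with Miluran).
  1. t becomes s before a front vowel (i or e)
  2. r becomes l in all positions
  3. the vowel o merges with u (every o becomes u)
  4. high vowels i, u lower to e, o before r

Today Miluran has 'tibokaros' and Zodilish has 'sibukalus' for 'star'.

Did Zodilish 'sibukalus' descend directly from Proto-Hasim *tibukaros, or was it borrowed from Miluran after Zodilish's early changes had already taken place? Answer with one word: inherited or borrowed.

If inherited, *tibukaros would pass through all of Zodilish's changes:
Zodilish: start from *tibukaros.
  rule 1 (palatalisation): tibukaros → sibukaros
  rule 2 (unconditioned shift): sibukaros → sibukalos
  rule 3 (vowel merger): sibukalos → sibukalus
  rule 4: no change — sibukalus
  ⇒ Zodilish sibukalus
If borrowed from Miluran 'tibokaros' after the early changes, it would undergo only the recent ones:
  rule 3 (vowel merger): tibokaros → tibukarus
  rule 4 (pre-rhotic lowering): no change (tibukarus)
  ⇒ as a loan: tibukarus
Zodilish 'sibukalus' matches the inherited outcome exactly, so it is an inherited cognate, not a loan.

inherited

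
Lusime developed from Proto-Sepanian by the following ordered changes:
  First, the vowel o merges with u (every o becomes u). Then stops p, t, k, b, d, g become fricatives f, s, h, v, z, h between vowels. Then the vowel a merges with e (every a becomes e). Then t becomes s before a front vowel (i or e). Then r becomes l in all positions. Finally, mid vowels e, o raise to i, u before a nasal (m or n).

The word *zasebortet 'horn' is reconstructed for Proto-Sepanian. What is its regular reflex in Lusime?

zesevulset

Lusime: *zasebortet
  zasebortet → zaseburtet   [vowel merger]
  zaseburtet → zasevurtet   [intervocalic lenition]
  zasevurtet → zesevurtet   [vowel merger]
  zesevurtet → zesevurset   [palatalisation]
  zesevurset → zesevulset   [unconditioned shift]
  zesevulset (rule 6 does not apply)
  giving Lusime zesevulset.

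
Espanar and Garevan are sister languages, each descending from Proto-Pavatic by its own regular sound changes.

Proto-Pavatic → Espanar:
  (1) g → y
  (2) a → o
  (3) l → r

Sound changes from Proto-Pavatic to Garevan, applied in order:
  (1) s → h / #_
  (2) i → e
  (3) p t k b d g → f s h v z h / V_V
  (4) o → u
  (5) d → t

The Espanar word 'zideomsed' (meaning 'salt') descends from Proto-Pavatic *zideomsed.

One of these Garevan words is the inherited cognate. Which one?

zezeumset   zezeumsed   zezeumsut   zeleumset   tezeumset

Garevan: start from *zideomsed.
  rule 1: no change — zideomsed
  rule 2 (vowel merger): zideomsed → zedeomsed
  rule 3 (intervocalic lenition): zedeomsed → zezeomsed
  rule 4 (vowel merger): zezeomsed → zezeumsed
  rule 5 (unconditioned shift): zezeumsed → zezeumset
  ⇒ Garevan zezeumset
Among the options, 'zezeumset' alone shows every Garevan change applied in order.

zezeumset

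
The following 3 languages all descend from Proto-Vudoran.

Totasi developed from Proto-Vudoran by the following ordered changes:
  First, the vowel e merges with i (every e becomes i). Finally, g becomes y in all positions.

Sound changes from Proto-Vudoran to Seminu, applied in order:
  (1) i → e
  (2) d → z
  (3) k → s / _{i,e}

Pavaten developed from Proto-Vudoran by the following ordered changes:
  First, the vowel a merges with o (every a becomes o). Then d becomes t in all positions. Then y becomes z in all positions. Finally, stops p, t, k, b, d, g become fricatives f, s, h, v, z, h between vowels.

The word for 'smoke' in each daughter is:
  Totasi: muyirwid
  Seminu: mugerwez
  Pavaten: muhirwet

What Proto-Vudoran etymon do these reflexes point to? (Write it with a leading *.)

*mugirwed

Position 8: Totasi has d, Seminu has z, Pavaten has t. Totasi preserves d here (none of its changes turn any other segment into d), so the proto-segment is *d.
Position 4: Totasi has i, Seminu has e, Pavaten has i. Pavaten preserves i here (none of its changes turn any other segment into i), so the proto-segment is *i.
Position 7: Totasi has i, Seminu has e, Pavaten has e. Pavaten preserves e here (none of its changes turn any other segment into e), so the proto-segment is *e.
Verify the candidate proto-form against each daughter:
Totasi: *mugirwed > mugirwid > muyirwid  (by vowel merger, unconditioned shift)
Seminu: *mugirwed
  mugirwed → mugerwed   [vowel merger]
  mugerwed → mugerwez   [unconditioned shift]
  mugerwez (rule 3 does not apply)
  giving Seminu mugerwez.
Pavaten: *mugirwed
  mugirwed (rule 1 does not apply)
  mugirwed → mugirwet   [unconditioned shift]
  mugirwet (rule 3 does not apply)
  mugirwet → muhirwet   [intervocalic lenition]
  giving Pavaten muhirwet.
Only *mugirwed yields all of Totasi muyirwid, Seminu mugerwez, Pavaten muhirwet.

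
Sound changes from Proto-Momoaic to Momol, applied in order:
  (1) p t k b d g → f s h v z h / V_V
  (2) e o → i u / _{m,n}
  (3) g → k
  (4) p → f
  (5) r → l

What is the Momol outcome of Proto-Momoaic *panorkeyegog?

Momol: *panorkeyegog
  panorkeyegog → panorkeyehog   [intervocalic lenition]
  panorkeyehog (rule 2 does not apply)
  panorkeyehog → panorkeyehok   [unconditioned shift]
  panorkeyehok → fanorkeyehok   [unconditioned shift]
  fanorkeyehok → fanolkeyehok   [unconditioned shift]
  giving Momol fanolkeyehok.

fanolkeyehok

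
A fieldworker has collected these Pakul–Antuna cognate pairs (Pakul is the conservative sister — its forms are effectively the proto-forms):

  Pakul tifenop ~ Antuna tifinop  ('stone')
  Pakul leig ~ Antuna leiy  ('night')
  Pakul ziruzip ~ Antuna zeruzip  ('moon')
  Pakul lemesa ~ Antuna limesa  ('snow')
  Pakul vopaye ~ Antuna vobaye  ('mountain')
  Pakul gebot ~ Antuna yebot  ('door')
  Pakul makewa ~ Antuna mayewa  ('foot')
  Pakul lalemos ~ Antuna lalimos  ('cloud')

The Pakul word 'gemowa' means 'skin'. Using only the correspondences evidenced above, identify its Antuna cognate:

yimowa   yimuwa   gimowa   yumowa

gebot ~ yebot — Pakul g corresponds to Antuna y word-initially before a front vowel.
lemesa ~ limesa, lalemos ~ lalimos — Pakul e corresponds to Antuna i after a consonant, before a nasal.
Applying these to Pakul 'gemowa':
  gemowa → yemowa   (g→y word-initially before a front vowel)
  yemowa → yimowa   (e→i after a consonant, before a nasal)
So the Antuna cognate is 'yimowa'.

yimowa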